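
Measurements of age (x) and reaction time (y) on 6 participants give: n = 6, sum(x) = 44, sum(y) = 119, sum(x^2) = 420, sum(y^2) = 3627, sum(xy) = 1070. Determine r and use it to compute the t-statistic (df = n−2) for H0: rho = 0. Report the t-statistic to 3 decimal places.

S_xy = nΣxy − ΣxΣy = 6·1070 − 44·119 = 6420 − 5236 = 1184
S_xx = nΣx² − (Σx)² = 6·420 − 44² = 2520 − 1936 = 584
S_yy = nΣy² − (Σy)² = 6·3627 − 119² = 21762 − 14161 = 7601
r = S_xy / √(S_xx·S_yy) = 1184 / √(584·7601) = 1184 / √4438984 = 1184 / 2106.8897 = 0.5620
t = r·√(n−2)/√(1−r²) = 0.5620·√4 / √(1−0.315844) = 1.124000 / 0.827137 = 1.359

1.359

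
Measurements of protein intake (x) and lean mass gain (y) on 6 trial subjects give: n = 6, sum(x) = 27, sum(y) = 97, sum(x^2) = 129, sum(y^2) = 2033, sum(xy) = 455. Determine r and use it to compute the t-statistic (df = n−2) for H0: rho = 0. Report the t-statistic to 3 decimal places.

S_xy = nΣxy − ΣxΣy = 6·455 − 27·97 = 2730 − 2619 = 111
S_xx = nΣx² − (Σx)² = 6·129 − 27² = 774 − 729 = 45
S_yy = nΣy² − (Σy)² = 6·2033 − 97² = 12198 − 9409 = 2789
r = S_xy / √(S_xx·S_yy) = 111 / √(45·2789) = 111 / √125505 = 111 / 354.2668 = 0.3133
t = r·√(n−2)/√(1−r²) = 0.3133·√4 / √(1−0.098157) = 0.626600 / 0.949654 = 0.660

0.660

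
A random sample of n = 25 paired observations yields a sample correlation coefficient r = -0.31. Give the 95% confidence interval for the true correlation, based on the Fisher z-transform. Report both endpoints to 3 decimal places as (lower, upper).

Fisher z: z_r = atanh(r) = ½·ln((1+(-0.31))/(1−(-0.31))) = -0.320545
SE(z) = 1/√(n−3) = 1/√22 = 0.213201
95% ⇒ z* = 1.960; margin = 1.960·0.213201 = 0.417874
CI on z-scale: (-0.738419, 0.097329)
Back-transform: tanh(-0.738419) = -0.628189, tanh(0.097329) = 0.097023

(-0.628, 0.097)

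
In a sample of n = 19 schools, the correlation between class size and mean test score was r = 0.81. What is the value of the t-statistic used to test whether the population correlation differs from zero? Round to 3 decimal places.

5.695

1 − r² = 1 − 0.6561 = 0.3439;  √(1−r²) = 0.586430
√(n−2) = √17 = 4.123106
t = r·√(n−2)/√(1−r²) = 0.81 · 4.123106 / 0.586430 = 5.695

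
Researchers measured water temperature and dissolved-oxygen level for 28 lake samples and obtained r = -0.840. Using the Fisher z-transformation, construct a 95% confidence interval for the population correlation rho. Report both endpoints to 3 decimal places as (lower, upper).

(-0.924, -0.680)

Fisher z: z_r = atanh(r) = ½·ln((1+(-0.840))/(1−(-0.840))) = -1.221174
SE(z) = 1/√(n−3) = 1/√25 = 0.200000
95% ⇒ z* = 1.960; margin = 1.960·0.200000 = 0.392000
CI on z-scale: (-1.613174, -0.829174)
Back-transform: tanh(-1.613174) = -0.923628, tanh(-0.829174) = -0.680032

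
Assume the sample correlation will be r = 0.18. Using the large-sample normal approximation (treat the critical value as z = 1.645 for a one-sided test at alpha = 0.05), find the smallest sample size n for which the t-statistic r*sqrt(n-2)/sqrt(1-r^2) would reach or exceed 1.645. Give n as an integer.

r√(n−2)/√(1−r²) ≥ 1.645  ⇔  n−2 ≥ (1.645)²·(1−r²)/r²
(1−r²)/r² = (1−0.0324)/0.0324 = 29.8642
n ≥ 2 + 2.706025·29.8642 = 2 + 80.8133 = 82.8133
⌈82.8133⌉ = 83

83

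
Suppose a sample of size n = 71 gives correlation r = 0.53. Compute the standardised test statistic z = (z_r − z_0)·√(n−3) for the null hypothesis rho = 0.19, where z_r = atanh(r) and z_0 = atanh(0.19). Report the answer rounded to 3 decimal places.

z_r = atanh(0.53) = 0.590145,  z_0 = atanh(0.19) = 0.192337
SE = 1/√(n−3) = 1/√68 = 0.121268
z = (z_r − z_0)/SE = (0.590145 − 0.192337) / 0.121268 = 0.397808 / 0.121268 = 3.280

3.280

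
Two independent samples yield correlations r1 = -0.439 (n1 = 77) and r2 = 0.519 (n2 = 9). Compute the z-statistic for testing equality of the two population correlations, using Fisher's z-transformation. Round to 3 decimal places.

z1 = atanh(-0.439) = -0.470991,  z2 = atanh(0.519) = 0.574970
SE = √(1/(n1−3) + 1/(n2−3)) = √(1/74 + 1/6) = √(0.0135135 + 0.1666667) = √0.1801802 = 0.424476
z = (z1 − z2)/SE = (-0.470991 − 0.574970) / 0.424476 = -1.045961 / 0.424476 = -2.464

-2.464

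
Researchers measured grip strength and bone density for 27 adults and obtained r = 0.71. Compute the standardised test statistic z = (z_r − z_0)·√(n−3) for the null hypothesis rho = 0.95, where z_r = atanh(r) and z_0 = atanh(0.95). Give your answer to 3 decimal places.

Fisher z: atanh(0.71) = 0.887184, atanh(0.95) = 1.831781
z = (z_r − z_0)·√(n−3) = (0.887184 − 1.831781)·√24 = -0.944597 · 4.898979 = -4.628

-4.628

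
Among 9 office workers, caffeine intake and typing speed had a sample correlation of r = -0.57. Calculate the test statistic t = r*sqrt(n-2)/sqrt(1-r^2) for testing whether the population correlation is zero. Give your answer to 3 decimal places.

1 − r² = 1 − 0.3249 = 0.6751;  √(1−r²) = 0.821645
√(n−2) = √7 = 2.645751
t = r·√(n−2)/√(1−r²) = -0.57 · 2.645751 / 0.821645 = -1.835

-1.835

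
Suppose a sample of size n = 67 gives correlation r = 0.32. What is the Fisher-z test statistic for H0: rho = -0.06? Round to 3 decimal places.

Fisher z: atanh(0.32) = 0.331647, atanh(-0.06) = -0.060072
z = (z_r − z_0)·√(n−3) = (0.331647 − (-0.060072))·√64 = 0.391719 · 8.000000 = 3.134

3.134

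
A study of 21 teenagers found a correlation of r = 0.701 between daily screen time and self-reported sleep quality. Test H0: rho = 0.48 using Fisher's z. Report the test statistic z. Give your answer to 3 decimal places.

1.469

z_r = atanh(0.701) = 0.869264,  z_0 = atanh(0.48) = 0.522984
SE = 1/√(n−3) = 1/√18 = 0.235702
z = (z_r − z_0)/SE = (0.869264 − 0.522984) / 0.235702 = 0.346280 / 0.235702 = 1.469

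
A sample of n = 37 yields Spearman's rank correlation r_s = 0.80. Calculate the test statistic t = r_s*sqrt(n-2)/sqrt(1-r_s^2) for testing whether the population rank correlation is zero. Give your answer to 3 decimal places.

1 − r_s² = 1 − 0.6400 = 0.3600;  √(1−r_s²) = 0.600000
√(n−2) = √35 = 5.916080
t = r_s·√(n−2)/√(1−r_s²) = 0.80 · 5.916080 / 0.600000 = 7.888

7.888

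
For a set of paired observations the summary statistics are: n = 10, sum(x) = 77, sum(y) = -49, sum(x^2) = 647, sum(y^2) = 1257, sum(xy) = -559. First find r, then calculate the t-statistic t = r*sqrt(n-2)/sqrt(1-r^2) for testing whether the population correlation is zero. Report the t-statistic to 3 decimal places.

S_xy = nΣxy − ΣxΣy = 10·(-559) − 77·(-49) = -5590 − (-3773) = -1817
S_xx = nΣx² − (Σx)² = 10·647 − 77² = 6470 − 5929 = 541
S_yy = nΣy² − (Σy)² = 10·1257 − (-49)² = 12570 − 2401 = 10169
r = S_xy / √(S_xx·S_yy) = -1817 / √(541·10169) = -1817 / √5501429 = -1817 / 2345.5125 = -0.7747
t = r·√(n−2)/√(1−r²) = -0.7747·√8 / √(1−0.600160) = -2.191182 / 0.632329 = -3.465

-3.465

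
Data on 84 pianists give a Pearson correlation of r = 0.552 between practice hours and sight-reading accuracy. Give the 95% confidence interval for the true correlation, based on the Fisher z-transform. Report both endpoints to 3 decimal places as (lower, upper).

(0.383, 0.685)

Fisher z: z_r = atanh(r) = ½·ln((1+0.552)/(1−0.552)) = 0.621253
SE(z) = 1/√(n−3) = 1/√81 = 0.111111
95% ⇒ z* = 1.960; margin = 1.960·0.111111 = 0.217778
CI on z-scale: (0.403475, 0.839031)
Back-transform: tanh(0.403475) = 0.382918, tanh(0.839031) = 0.685295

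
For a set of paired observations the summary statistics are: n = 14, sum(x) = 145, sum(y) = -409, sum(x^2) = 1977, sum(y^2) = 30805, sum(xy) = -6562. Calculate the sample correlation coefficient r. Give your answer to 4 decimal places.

-0.7770

Numerator: nΣxy − (Σx)(Σy) = 14·(-6562) − (145)(-409) = -32563
Denominator: √[(nΣx²−(Σx)²)(nΣy²−(Σy)²)]
  nΣx²−(Σx)² = 14·1977 − 21025 = 6653;  nΣy²−(Σy)² = 14·30805 − 167281 = 263989
  √(6653·263989) = √1756318817 = 41908.4576
r = -32563 / 41908.4576 = -0.7770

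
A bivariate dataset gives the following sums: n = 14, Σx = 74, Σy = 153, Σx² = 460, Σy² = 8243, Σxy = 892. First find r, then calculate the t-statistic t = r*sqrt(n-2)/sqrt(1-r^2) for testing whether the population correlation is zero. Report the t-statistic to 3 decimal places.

Numerator: nΣxy − (Σx)(Σy) = 14·892 − (74)(153) = 1166
Denominator: √[(nΣx²−(Σx)²)(nΣy²−(Σy)²)]
  nΣx²−(Σx)² = 14·460 − 5476 = 964;  nΣy²−(Σy)² = 14·8243 − 23409 = 91993
  √(964·91993) = √88681252 = 9417.0724
r = 1166 / 9417.0724 = 0.1238
t = r·√(n−2)/√(1−r²) = 0.1238·√12 / √(1−0.015326) = 0.428856 / 0.992307 = 0.432

0.432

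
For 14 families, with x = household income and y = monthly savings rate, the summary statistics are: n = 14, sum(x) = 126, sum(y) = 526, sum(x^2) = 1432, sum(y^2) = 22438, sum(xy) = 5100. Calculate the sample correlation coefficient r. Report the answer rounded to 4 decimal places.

Numerator: nΣxy − (Σx)(Σy) = 14·5100 − (126)(526) = 5124
Denominator: √[(nΣx²−(Σx)²)(nΣy²−(Σy)²)]
  nΣx²−(Σx)² = 14·1432 − 15876 = 4172;  nΣy²−(Σy)² = 14·22438 − 276676 = 37456
  √(4172·37456) = √156266432 = 12500.6573
r = 5124 / 12500.6573 = 0.4099

0.4099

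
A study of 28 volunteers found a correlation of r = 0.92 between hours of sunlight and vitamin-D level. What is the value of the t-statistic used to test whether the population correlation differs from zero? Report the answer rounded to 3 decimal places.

11.970

t = r·√(n−2) / √(1−r²) with r = 0.92, n = 28
  = 0.92·√26 / √(1 − 0.8464)
  = 0.92·5.099020 / 0.391918
  = 4.691098 / 0.391918 = 11.970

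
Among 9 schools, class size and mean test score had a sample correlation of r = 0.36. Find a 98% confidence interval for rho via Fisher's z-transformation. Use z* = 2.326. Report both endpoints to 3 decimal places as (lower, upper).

z_r = atanh(0.36) = 0.376886;  SE = 1/√(n−3) = 1/√6 = 0.408248
z-limits: 0.376886 ± 2.326·0.408248 = 0.376886 ± 0.949585 = [-0.572699, 1.326471]
ρ-limits: (tanh -0.572699, tanh 1.326471) = (-0.517, 0.868)

(-0.517, 0.868)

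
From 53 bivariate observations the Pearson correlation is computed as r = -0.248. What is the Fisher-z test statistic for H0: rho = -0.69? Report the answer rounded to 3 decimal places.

4.205

Fisher z: atanh(-0.248) = -0.253281, atanh(-0.69) = -0.847956
z = (z_r − z_0)·√(n−3) = (-0.253281 − (-0.847956))·√50 = 0.594675 · 7.071068 = 4.205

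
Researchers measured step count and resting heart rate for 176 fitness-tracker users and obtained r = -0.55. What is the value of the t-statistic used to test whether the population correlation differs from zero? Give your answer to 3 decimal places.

-8.687

t = r·√(n−2) / √(1−r²) with r = -0.55, n = 176
  = -0.55·√174 / √(1 − 0.3025)
  = -0.55·13.190906 / 0.835165
  = -7.254998 / 0.835165 = -8.687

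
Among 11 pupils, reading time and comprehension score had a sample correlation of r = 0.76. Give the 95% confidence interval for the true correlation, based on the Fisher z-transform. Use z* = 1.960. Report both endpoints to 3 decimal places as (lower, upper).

z_r = atanh(0.76) = 0.996215;  SE = 1/√(n−3) = 1/√8 = 0.353553
z-limits: 0.996215 ± 1.960·0.353553 = 0.996215 ± 0.692964 = [0.303251, 1.689179]
ρ-limits: (tanh 0.303251, tanh 1.689179) = (0.294, 0.934)

(0.294, 0.934)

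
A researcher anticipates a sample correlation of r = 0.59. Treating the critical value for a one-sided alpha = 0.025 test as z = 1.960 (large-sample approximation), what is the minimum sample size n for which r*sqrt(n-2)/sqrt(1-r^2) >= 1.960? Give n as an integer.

Need r·√(n−2)/√(1−r²) ≥ 1.960
√(n−2) ≥ 1.960·√(1−0.3481) / 0.59 = 1.960·0.807403 / 0.59 = 2.6822
n−2 ≥ 7.1942  ⇒  n ≥ 9.1942
Smallest integer n = 10

10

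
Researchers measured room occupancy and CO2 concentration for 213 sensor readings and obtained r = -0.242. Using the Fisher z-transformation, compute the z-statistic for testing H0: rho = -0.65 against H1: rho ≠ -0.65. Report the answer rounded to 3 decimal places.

Fisher z: atanh(-0.242) = -0.246897, atanh(-0.65) = -0.775299
z = (z_r − z_0)·√(n−3) = (-0.246897 − (-0.775299))·√210 = 0.528402 · 14.491377 = 7.657

7.657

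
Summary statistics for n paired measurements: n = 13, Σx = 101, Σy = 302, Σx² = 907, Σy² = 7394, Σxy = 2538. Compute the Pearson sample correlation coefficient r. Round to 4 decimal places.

0.8912

S_xy = nΣxy − ΣxΣy = 13·2538 − 101·302 = 32994 − 30502 = 2492
S_xx = nΣx² − (Σx)² = 13·907 − 101² = 11791 − 10201 = 1590
S_yy = nΣy² − (Σy)² = 13·7394 − 302² = 96122 − 91204 = 4918
r = S_xy / √(S_xx·S_yy) = 2492 / √(1590·4918) = 2492 / √7819620 = 2492 / 2796.3583 = 0.8912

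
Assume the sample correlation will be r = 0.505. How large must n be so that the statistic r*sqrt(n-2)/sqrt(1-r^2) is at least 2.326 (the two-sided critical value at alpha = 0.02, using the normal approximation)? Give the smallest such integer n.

18

Need r·√(n−2)/√(1−r²) ≥ 2.326
√(n−2) ≥ 2.326·√(1−0.255025) / 0.505 = 2.326·0.863119 / 0.505 = 3.9755
n−2 ≥ 15.8046  ⇒  n ≥ 17.8046
Smallest integer n = 18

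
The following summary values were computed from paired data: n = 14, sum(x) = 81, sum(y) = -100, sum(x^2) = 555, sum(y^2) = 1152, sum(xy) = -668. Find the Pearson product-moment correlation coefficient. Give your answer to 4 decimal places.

S_xy = nΣxy − ΣxΣy = 14·(-668) − 81·(-100) = -9352 − (-8100) = -1252
S_xx = nΣx² − (Σx)² = 14·555 − 81² = 7770 − 6561 = 1209
S_yy = nΣy² − (Σy)² = 14·1152 − (-100)² = 16128 − 10000 = 6128
r = S_xy / √(S_xx·S_yy) = -1252 / √(1209·6128) = -1252 / √7408752 = -1252 / 2721.9023 = -0.4600

-0.4600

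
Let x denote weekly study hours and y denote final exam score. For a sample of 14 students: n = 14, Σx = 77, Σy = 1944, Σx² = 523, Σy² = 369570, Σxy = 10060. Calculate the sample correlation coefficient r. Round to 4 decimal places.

S_xy = nΣxy − ΣxΣy = 14·10060 − 77·1944 = 140840 − 149688 = -8848
S_xx = nΣx² − (Σx)² = 14·523 − 77² = 7322 − 5929 = 1393
S_yy = nΣy² − (Σy)² = 14·369570 − 1944² = 5173980 − 3779136 = 1394844
r = S_xy / √(S_xx·S_yy) = -8848 / √(1393·1394844) = -8848 / √1943017692 = -8848 / 44079.6744 = -0.2007

-0.2007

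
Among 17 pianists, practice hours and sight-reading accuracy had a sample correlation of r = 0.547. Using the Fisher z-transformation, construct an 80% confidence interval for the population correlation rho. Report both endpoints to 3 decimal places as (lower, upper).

Fisher z: z_r = atanh(r) = ½·ln((1+0.547)/(1−0.547)) = 0.614090
SE(z) = 1/√(n−3) = 1/√14 = 0.267261
80% ⇒ z* = 1.282; margin = 1.282·0.267261 = 0.342629
CI on z-scale: (0.271461, 0.956719)
Back-transform: tanh(0.271461) = 0.264984, tanh(0.956719) = 0.742810

(0.265, 0.743)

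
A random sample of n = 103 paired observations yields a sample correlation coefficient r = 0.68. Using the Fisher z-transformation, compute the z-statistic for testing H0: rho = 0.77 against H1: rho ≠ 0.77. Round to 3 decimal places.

Fisher z: atanh(0.68) = 0.829114, atanh(0.77) = 1.020328
z = (z_r − z_0)·√(n−3) = (0.829114 − 1.020328)·√100 = -0.191214 · 10.000000 = -1.912

-1.912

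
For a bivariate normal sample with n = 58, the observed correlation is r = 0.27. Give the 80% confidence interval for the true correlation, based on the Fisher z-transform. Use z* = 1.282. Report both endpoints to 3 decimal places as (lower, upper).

Fisher z: z_r = atanh(r) = ½·ln((1+0.27)/(1−0.27)) = 0.276864
SE(z) = 1/√(n−3) = 1/√55 = 0.134840
80% ⇒ z* = 1.282; margin = 1.282·0.134840 = 0.172865
CI on z-scale: (0.103999, 0.449729)
Back-transform: tanh(0.103999) = 0.103626, tanh(0.449729) = 0.421676

(0.104, 0.422)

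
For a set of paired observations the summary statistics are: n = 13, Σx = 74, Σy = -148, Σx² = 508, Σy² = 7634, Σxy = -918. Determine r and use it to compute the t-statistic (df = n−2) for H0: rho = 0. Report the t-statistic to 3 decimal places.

S_xy = nΣxy − ΣxΣy = 13·(-918) − 74·(-148) = -11934 − (-10952) = -982
S_xx = nΣx² − (Σx)² = 13·508 − 74² = 6604 − 5476 = 1128
S_yy = nΣy² − (Σy)² = 13·7634 − (-148)² = 99242 − 21904 = 77338
r = S_xy / √(S_xx·S_yy) = -982 / √(1128·77338) = -982 / √87237264 = -982 / 9340.0891 = -0.1051
t = r·√(n−2)/√(1−r²) = -0.1051·√11 / √(1−0.011046) = -0.348577 / 0.994462 = -0.351

-0.351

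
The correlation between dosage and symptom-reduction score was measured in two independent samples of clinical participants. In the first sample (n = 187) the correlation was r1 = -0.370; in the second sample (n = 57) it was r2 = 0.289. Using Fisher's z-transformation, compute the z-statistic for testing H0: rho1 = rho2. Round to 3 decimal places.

Fisher z-transforms: z1 = atanh(-0.370) = -0.388423, z2 = atanh(0.289) = 0.297475; difference d = -0.685898
Var(d) = 1/184 + 1/54 = 0.0054348 + 0.0185185 = 0.0239533
z = d/√Var(d) = -0.685898 / √0.0239533 = -0.685898 / 0.154769 = -4.432

-4.432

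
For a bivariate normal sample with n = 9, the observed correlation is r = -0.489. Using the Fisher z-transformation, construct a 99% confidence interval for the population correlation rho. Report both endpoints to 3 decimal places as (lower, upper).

(-0.920, 0.475)

z_r = atanh(-0.489) = -0.534745;  SE = 1/√(n−3) = 1/√6 = 0.408248
z-limits: -0.534745 ± 2.576·0.408248 = -0.534745 ± 1.051647 = [-1.586392, 0.516902]
ρ-limits: (tanh -1.586392, tanh 0.516902) = (-0.920, 0.475)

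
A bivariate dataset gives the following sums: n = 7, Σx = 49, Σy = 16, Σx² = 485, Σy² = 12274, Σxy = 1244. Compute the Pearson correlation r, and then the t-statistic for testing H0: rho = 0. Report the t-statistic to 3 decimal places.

Numerator: nΣxy − (Σx)(Σy) = 7·1244 − (49)(16) = 7924
Denominator: √[(nΣx²−(Σx)²)(nΣy²−(Σy)²)]
  nΣx²−(Σx)² = 7·485 − 2401 = 994;  nΣy²−(Σy)² = 7·12274 − 256 = 85662
  √(994·85662) = √85148028 = 9227.5689
r = 7924 / 9227.5689 = 0.8587
t = r·√(n−2)/√(1−r²) = 0.8587·√5 / √(1−0.737366) = 1.920112 / 0.512478 = 3.747

3.747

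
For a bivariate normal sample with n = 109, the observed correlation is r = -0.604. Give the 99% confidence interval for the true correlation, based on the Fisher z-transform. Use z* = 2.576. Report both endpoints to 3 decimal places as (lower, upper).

Fisher z: z_r = atanh(r) = ½·ln((1+(-0.604))/(1−(-0.604))) = -0.699421
SE(z) = 1/√(n−3) = 1/√106 = 0.097129
99% ⇒ z* = 2.576; margin = 2.576·0.097129 = 0.250204
CI on z-scale: (-0.949625, -0.449217)
Back-transform: tanh(-0.949625) = -0.739613, tanh(-0.449217) = -0.421255

(-0.740, -0.421)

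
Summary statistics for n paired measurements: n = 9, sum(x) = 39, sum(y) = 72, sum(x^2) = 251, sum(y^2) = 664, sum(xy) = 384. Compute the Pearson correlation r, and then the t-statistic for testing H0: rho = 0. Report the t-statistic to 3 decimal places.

S_xy = nΣxy − ΣxΣy = 9·384 − 39·72 = 3456 − 2808 = 648
S_xx = nΣx² − (Σx)² = 9·251 − 39² = 2259 − 1521 = 738
S_yy = nΣy² − (Σy)² = 9·664 − 72² = 5976 − 5184 = 792
r = S_xy / √(S_xx·S_yy) = 648 / √(738·792) = 648 / √584496 = 648 / 764.5234 = 0.8476
t = r·√(n−2)/√(1−r²) = 0.8476·√7 / √(1−0.718426) = 2.242539 / 0.530635 = 4.226

4.226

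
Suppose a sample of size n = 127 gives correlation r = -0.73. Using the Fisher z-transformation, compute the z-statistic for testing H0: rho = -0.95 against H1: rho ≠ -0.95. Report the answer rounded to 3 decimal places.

Fisher z: atanh(-0.73) = -0.928727, atanh(-0.95) = -1.831781
z = (z_r − z_0)·√(n−3) = (-0.928727 − (-1.831781))·√124 = 0.903054 · 11.135529 = 10.056

10.056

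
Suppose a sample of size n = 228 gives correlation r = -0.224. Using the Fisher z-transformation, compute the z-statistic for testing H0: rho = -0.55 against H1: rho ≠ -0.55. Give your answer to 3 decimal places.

5.858

z_r = atanh(-0.224) = -0.227863,  z_0 = atanh(-0.55) = -0.618381
SE = 1/√(n−3) = 1/√225 = 0.066667
z = (z_r − z_0)/SE = (-0.227863 − (-0.618381)) / 0.066667 = 0.390518 / 0.066667 = 5.858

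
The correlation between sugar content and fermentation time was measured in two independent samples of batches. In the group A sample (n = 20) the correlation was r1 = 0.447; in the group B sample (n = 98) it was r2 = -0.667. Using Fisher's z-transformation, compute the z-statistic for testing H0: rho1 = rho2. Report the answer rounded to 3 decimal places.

4.884

z1 = atanh(0.447) = 0.480945,  z2 = atanh(-0.667) = -0.805319
SE = √(1/(n1−3) + 1/(n2−3)) = √(1/17 + 1/95) = √(0.0588235 + 0.0105263) = √0.0693498 = 0.263344
z = (z1 − z2)/SE = (0.480945 − (-0.805319)) / 0.263344 = 1.286264 / 0.263344 = 4.884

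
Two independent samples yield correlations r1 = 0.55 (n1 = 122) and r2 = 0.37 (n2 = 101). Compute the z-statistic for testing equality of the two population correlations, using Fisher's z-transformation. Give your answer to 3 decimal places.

1.686

Fisher z-transforms: z1 = atanh(0.55) = 0.618381, z2 = atanh(0.37) = 0.388423; difference d = 0.229958
Var(d) = 1/119 + 1/98 = 0.0084034 + 0.0102041 = 0.0186075
z = d/√Var(d) = 0.229958 / √0.0186075 = 0.229958 / 0.136409 = 1.686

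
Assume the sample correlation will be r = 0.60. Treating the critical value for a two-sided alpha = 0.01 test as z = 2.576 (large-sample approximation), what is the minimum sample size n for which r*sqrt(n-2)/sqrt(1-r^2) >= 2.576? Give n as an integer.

14

Need r·√(n−2)/√(1−r²) ≥ 2.576
√(n−2) ≥ 2.576·√(1−0.3600) / 0.60 = 2.576·0.800000 / 0.60 = 3.4347
n−2 ≥ 11.7972  ⇒  n ≥ 13.7972
Smallest integer n = 14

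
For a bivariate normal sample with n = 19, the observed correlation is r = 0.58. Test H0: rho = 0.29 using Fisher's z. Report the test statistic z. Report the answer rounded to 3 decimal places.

1.456

z_r = atanh(0.58) = 0.662463,  z_0 = atanh(0.29) = 0.298566
SE = 1/√(n−3) = 1/√16 = 0.250000
z = (z_r − z_0)/SE = (0.662463 − 0.298566) / 0.250000 = 0.363897 / 0.250000 = 1.456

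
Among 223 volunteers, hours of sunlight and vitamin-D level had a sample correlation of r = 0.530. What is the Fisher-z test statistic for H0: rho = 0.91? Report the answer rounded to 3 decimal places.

z_r = atanh(0.530) = 0.590145,  z_0 = atanh(0.91) = 1.527524
SE = 1/√(n−3) = 1/√220 = 0.067420
z = (z_r − z_0)/SE = (0.590145 − 1.527524) / 0.067420 = -0.937379 / 0.067420 = -13.904

-13.904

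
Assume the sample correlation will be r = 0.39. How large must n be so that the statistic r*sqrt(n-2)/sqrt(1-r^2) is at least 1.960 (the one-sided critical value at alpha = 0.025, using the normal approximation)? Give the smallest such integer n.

24

r√(n−2)/√(1−r²) ≥ 1.960  ⇔  n−2 ≥ (1.960)²·(1−r²)/r²
(1−r²)/r² = (1−0.1521)/0.1521 = 5.5746
n ≥ 2 + 3.8416·5.5746 = 2 + 21.4154 = 23.4154
⌈23.4154⌉ = 24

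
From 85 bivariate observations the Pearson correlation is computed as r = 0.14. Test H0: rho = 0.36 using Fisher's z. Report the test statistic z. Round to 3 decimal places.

Fisher z: atanh(0.14) = 0.140926, atanh(0.36) = 0.376886
z = (z_r − z_0)·√(n−3) = (0.140926 − 0.376886)·√82 = -0.235960 · 9.055385 = -2.137

-2.137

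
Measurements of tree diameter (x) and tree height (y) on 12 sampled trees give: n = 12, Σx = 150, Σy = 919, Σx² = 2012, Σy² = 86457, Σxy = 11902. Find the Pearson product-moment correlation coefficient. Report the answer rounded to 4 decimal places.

0.2793

Numerator: nΣxy − (Σx)(Σy) = 12·11902 − (150)(919) = 4974
Denominator: √[(nΣx²−(Σx)²)(nΣy²−(Σy)²)]
  nΣx²−(Σx)² = 12·2012 − 22500 = 1644;  nΣy²−(Σy)² = 12·86457 − 844561 = 192923
  √(1644·192923) = √317165412 = 17809.1384
r = 4974 / 17809.1384 = 0.2793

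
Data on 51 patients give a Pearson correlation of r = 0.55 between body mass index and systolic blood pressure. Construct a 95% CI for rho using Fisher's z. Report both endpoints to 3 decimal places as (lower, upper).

z_r = atanh(0.55) = 0.618381;  SE = 1/√(n−3) = 1/√48 = 0.144338
z-limits: 0.618381 ± 1.960·0.144338 = 0.618381 ± 0.282902 = [0.335479, 0.901283]
ρ-limits: (tanh 0.335479, tanh 0.901283) = (0.323, 0.717)

(0.323, 0.717)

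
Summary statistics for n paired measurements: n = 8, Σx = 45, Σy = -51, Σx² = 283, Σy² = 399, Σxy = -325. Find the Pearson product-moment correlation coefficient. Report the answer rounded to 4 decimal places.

-0.8115

Numerator: nΣxy − (Σx)(Σy) = 8·(-325) − (45)(-51) = -305
Denominator: √[(nΣx²−(Σx)²)(nΣy²−(Σy)²)]
  nΣx²−(Σx)² = 8·283 − 2025 = 239;  nΣy²−(Σy)² = 8·399 − 2601 = 591
  √(239·591) = √141249 = 375.8311
r = -305 / 375.8311 = -0.8115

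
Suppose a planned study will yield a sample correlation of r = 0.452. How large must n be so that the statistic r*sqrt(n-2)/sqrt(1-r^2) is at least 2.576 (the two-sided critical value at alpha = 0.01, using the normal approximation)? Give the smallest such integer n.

Need r·√(n−2)/√(1−r²) ≥ 2.576
√(n−2) ≥ 2.576·√(1−0.204304) / 0.452 = 2.576·0.892018 / 0.452 = 5.0837
n−2 ≥ 25.8440  ⇒  n ≥ 27.8440
Smallest integer n = 28

28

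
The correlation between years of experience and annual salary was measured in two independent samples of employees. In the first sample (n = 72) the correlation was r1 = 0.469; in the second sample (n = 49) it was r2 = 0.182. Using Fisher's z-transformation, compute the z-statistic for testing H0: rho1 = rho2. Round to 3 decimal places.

Fisher z-transforms: z1 = atanh(0.469) = 0.508788, z2 = atanh(0.182) = 0.184050; difference d = 0.324738
Var(d) = 1/69 + 1/46 = 0.0144928 + 0.0217391 = 0.0362319
z = d/√Var(d) = 0.324738 / √0.0362319 = 0.324738 / 0.190347 = 1.706

1.706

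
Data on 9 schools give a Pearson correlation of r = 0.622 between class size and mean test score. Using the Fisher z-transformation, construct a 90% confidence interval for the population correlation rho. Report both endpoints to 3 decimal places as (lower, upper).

Fisher z: z_r = atanh(r) = ½·ln((1+0.622)/(1−0.622)) = 0.728261
SE(z) = 1/√(n−3) = 1/√6 = 0.408248
90% ⇒ z* = 1.645; margin = 1.645·0.408248 = 0.671568
CI on z-scale: (0.056693, 1.399829)
Back-transform: tanh(0.056693) = 0.056632, tanh(1.399829) = 0.885315

(0.057, 0.885)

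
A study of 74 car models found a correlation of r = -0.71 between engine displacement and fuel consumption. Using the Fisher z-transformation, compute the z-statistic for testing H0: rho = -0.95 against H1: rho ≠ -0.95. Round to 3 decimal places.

z_r = atanh(-0.71) = -0.887184,  z_0 = atanh(-0.95) = -1.831781
SE = 1/√(n−3) = 1/√71 = 0.118678
z = (z_r − z_0)/SE = (-0.887184 − (-1.831781)) / 0.118678 = 0.944597 / 0.118678 = 7.959

7.959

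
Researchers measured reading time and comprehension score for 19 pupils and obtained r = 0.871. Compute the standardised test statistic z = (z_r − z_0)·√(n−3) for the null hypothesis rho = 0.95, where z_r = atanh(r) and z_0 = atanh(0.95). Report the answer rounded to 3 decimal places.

-1.978

z_r = atanh(0.871) = 1.337208,  z_0 = atanh(0.95) = 1.831781
SE = 1/√(n−3) = 1/√16 = 0.250000
z = (z_r − z_0)/SE = (1.337208 − 1.831781) / 0.250000 = -0.494573 / 0.250000 = -1.978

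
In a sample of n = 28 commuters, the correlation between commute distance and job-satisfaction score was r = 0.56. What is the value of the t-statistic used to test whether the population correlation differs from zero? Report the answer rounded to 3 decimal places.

3.447

1 − r² = 1 − 0.3136 = 0.6864;  √(1−r²) = 0.828493
√(n−2) = √26 = 5.099020
t = r·√(n−2)/√(1−r²) = 0.56 · 5.099020 / 0.828493 = 3.447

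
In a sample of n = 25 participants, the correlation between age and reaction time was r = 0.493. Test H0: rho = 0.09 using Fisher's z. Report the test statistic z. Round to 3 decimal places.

2.110

Fisher z: atanh(0.493) = 0.540016, atanh(0.09) = 0.090244
z = (z_r − z_0)·√(n−3) = (0.540016 − 0.090244)·√22 = 0.449772 · 4.690416 = 2.110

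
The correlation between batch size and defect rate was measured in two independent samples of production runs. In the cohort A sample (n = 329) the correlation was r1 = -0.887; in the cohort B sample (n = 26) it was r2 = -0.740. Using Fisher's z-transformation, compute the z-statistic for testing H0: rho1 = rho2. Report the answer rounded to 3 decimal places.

-2.119

z1 = atanh(-0.887) = -1.407678,  z2 = atanh(-0.740) = -0.950479
SE = √(1/(n1−3) + 1/(n2−3)) = √(1/326 + 1/23) = √(0.0030675 + 0.0434783) = √0.0465458 = 0.215745
z = (z1 − z2)/SE = (-1.407678 − (-0.950479)) / 0.215745 = -0.457199 / 0.215745 = -2.119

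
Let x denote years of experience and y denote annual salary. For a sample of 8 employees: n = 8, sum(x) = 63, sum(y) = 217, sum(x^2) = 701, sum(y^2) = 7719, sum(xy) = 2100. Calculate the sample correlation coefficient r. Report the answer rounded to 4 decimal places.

Numerator: nΣxy − (Σx)(Σy) = 8·2100 − (63)(217) = 3129
Denominator: √[(nΣx²−(Σx)²)(nΣy²−(Σy)²)]
  nΣx²−(Σx)² = 8·701 − 3969 = 1639;  nΣy²−(Σy)² = 8·7719 − 47089 = 14663
  √(1639·14663) = √24032657 = 4902.3114
r = 3129 / 4902.3114 = 0.6383

0.6383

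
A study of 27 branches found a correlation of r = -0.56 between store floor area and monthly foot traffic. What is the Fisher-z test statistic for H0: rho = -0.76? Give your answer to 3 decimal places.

1.780

z_r = atanh(-0.56) = -0.632833,  z_0 = atanh(-0.76) = -0.996215
SE = 1/√(n−3) = 1/√24 = 0.204124
z = (z_r − z_0)/SE = (-0.632833 − (-0.996215)) / 0.204124 = 0.363382 / 0.204124 = 1.780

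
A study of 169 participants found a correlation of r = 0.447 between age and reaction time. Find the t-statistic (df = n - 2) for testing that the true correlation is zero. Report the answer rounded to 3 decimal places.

6.458

1 − r² = 1 − 0.199809 = 0.800191;  √(1−r²) = 0.894534
√(n−2) = √167 = 12.922848
t = r·√(n−2)/√(1−r²) = 0.447 · 12.922848 / 0.894534 = 6.458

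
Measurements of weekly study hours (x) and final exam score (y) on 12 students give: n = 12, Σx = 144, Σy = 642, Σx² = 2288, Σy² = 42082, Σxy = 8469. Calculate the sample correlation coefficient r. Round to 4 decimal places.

S_xy = nΣxy − ΣxΣy = 12·8469 − 144·642 = 101628 − 92448 = 9180
S_xx = nΣx² − (Σx)² = 12·2288 − 144² = 27456 − 20736 = 6720
S_yy = nΣy² − (Σy)² = 12·42082 − 642² = 504984 − 412164 = 92820
r = S_xy / √(S_xx·S_yy) = 9180 / √(6720·92820) = 9180 / √623750400 = 9180 / 24974.9955 = 0.3676

0.3676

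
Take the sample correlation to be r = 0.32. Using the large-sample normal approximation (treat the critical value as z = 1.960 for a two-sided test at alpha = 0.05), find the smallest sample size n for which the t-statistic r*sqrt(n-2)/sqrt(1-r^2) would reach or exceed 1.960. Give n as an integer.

Need r·√(n−2)/√(1−r²) ≥ 1.960
√(n−2) ≥ 1.960·√(1−0.1024) / 0.32 = 1.960·0.947418 / 0.32 = 5.8029
n−2 ≥ 33.6736  ⇒  n ≥ 35.6736
Smallest integer n = 36

36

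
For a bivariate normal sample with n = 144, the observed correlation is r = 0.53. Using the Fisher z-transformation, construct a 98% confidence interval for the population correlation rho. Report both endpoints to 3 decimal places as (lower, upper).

z_r = atanh(0.53) = 0.590145;  SE = 1/√(n−3) = 1/√141 = 0.084215
z-limits: 0.590145 ± 2.326·0.084215 = 0.590145 ± 0.195884 = [0.394261, 0.786029]
ρ-limits: (tanh 0.394261, tanh 0.786029) = (0.375, 0.656)

(0.375, 0.656)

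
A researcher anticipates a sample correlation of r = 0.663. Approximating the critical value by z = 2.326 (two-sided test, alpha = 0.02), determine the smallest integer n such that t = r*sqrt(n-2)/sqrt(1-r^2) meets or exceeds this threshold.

r√(n−2)/√(1−r²) ≥ 2.326  ⇔  n−2 ≥ (2.326)²·(1−r²)/r²
(1−r²)/r² = (1−0.439569)/0.439569 = 1.2750
n ≥ 2 + 5.410276·1.2750 = 2 + 6.8981 = 8.8981
⌈8.8981⌉ = 9

9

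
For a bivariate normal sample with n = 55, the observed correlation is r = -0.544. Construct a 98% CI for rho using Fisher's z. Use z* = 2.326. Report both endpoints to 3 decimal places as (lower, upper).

Fisher z: z_r = atanh(r) = ½·ln((1+(-0.544))/(1−(-0.544))) = -0.609819
SE(z) = 1/√(n−3) = 1/√52 = 0.138675
98% ⇒ z* = 2.326; margin = 2.326·0.138675 = 0.322558
CI on z-scale: (-0.932377, -0.287261)
Back-transform: tanh(-0.932377) = -0.731700, tanh(-0.287261) = -0.279612

(-0.732, -0.280)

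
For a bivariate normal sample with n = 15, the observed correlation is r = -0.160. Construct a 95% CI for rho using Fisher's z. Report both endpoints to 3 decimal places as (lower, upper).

(-0.621, 0.384)

Fisher z: z_r = atanh(r) = ½·ln((1+(-0.160))/(1−(-0.160))) = -0.161387
SE(z) = 1/√(n−3) = 1/√12 = 0.288675
95% ⇒ z* = 1.960; margin = 1.960·0.288675 = 0.565803
CI on z-scale: (-0.727190, 0.404416)
Back-transform: tanh(-0.727190) = -0.621343, tanh(0.404416) = 0.383721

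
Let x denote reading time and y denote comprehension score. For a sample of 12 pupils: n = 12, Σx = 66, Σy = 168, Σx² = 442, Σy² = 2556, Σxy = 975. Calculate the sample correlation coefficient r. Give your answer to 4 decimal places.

S_xy = nΣxy − ΣxΣy = 12·975 − 66·168 = 11700 − 11088 = 612
S_xx = nΣx² − (Σx)² = 12·442 − 66² = 5304 − 4356 = 948
S_yy = nΣy² − (Σy)² = 12·2556 − 168² = 30672 − 28224 = 2448
r = S_xy / √(S_xx·S_yy) = 612 / √(948·2448) = 612 / √2320704 = 612 / 1523.3857 = 0.4017

0.4017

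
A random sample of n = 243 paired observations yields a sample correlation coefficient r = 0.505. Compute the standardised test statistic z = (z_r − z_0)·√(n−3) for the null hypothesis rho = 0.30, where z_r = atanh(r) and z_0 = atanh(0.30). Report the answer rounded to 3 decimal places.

z_r = atanh(0.505) = 0.555995,  z_0 = atanh(0.30) = 0.309520
SE = 1/√(n−3) = 1/√240 = 0.064550
z = (z_r − z_0)/SE = (0.555995 − 0.309520) / 0.064550 = 0.246475 / 0.064550 = 3.818

3.818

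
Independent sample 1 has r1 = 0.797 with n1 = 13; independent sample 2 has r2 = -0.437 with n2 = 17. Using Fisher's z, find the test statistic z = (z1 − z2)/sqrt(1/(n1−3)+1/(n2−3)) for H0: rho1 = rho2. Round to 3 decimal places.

Fisher z-transforms: z1 = atanh(0.797) = 1.090334, z2 = atanh(-0.437) = -0.468517; difference d = 1.558851
Var(d) = 1/10 + 1/14 = 0.1000000 + 0.0714286 = 0.1714286
z = d/√Var(d) = 1.558851 / √0.1714286 = 1.558851 / 0.414039 = 3.765

3.765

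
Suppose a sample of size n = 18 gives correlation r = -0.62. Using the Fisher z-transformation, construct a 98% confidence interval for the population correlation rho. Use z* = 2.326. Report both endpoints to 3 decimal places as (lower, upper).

z_r = atanh(-0.62) = -0.725005;  SE = 1/√(n−3) = 1/√15 = 0.258199
z-limits: -0.725005 ± 2.326·0.258199 = -0.725005 ± 0.600571 = [-1.325576, -0.124434]
ρ-limits: (tanh -1.325576, tanh -0.124434) = (-0.868, -0.124)

(-0.868, -0.124)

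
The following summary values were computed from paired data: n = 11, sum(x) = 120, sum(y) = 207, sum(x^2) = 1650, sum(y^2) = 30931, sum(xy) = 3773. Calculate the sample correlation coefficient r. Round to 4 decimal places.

Numerator: nΣxy − (Σx)(Σy) = 11·3773 − (120)(207) = 16663
Denominator: √[(nΣx²−(Σx)²)(nΣy²−(Σy)²)]
  nΣx²−(Σx)² = 11·1650 − 14400 = 3750;  nΣy²−(Σy)² = 11·30931 − 42849 = 297392
  √(3750·297392) = √1115220000 = 33394.9098
r = 16663 / 33394.9098 = 0.4990

0.4990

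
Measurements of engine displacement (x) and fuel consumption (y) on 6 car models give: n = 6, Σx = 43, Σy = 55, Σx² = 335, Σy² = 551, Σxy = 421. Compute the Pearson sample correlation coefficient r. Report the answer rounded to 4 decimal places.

S_xy = nΣxy − ΣxΣy = 6·421 − 43·55 = 2526 − 2365 = 161
S_xx = nΣx² − (Σx)² = 6·335 − 43² = 2010 − 1849 = 161
S_yy = nΣy² − (Σy)² = 6·551 − 55² = 3306 − 3025 = 281
r = S_xy / √(S_xx·S_yy) = 161 / √(161·281) = 161 / √45241 = 161 / 212.6993 = 0.7569

0.7569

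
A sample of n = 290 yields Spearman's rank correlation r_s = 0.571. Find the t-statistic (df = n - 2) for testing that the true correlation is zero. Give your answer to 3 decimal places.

t = r_s·√(n−2) / √(1−r_s²) with r_s = 0.571, n = 290
  = 0.571·√288 / √(1 − 0.326041)
  = 0.571·16.970563 / 0.820950
  = 9.690191 / 0.820950 = 11.804

11.804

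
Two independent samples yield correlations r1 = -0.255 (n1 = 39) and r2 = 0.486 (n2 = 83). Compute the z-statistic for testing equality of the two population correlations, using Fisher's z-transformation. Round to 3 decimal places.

Fisher z-transforms: z1 = atanh(-0.255) = -0.260753, z2 = atanh(0.486) = 0.530810; difference d = -0.791563
Var(d) = 1/36 + 1/80 = 0.0277778 + 0.0125000 = 0.0402778
z = d/√Var(d) = -0.791563 / √0.0402778 = -0.791563 / 0.200693 = -3.944

-3.944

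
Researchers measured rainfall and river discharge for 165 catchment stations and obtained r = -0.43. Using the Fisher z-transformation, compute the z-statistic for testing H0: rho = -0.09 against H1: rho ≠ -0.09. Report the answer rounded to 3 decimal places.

z_r = atanh(-0.43) = -0.459897,  z_0 = atanh(-0.09) = -0.090244
SE = 1/√(n−3) = 1/√162 = 0.078567
z = (z_r − z_0)/SE = (-0.459897 − (-0.090244)) / 0.078567 = -0.369653 / 0.078567 = -4.705

-4.705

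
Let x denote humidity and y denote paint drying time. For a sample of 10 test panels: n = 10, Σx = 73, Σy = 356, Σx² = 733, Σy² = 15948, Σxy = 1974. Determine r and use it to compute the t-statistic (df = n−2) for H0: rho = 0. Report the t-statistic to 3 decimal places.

Numerator: nΣxy − (Σx)(Σy) = 10·1974 − (73)(356) = -6248
Denominator: √[(nΣx²−(Σx)²)(nΣy²−(Σy)²)]
  nΣx²−(Σx)² = 10·733 − 5329 = 2001;  nΣy²−(Σy)² = 10·15948 − 126736 = 32744
  √(2001·32744) = √65520744 = 8094.4885
r = -6248 / 8094.4885 = -0.7719
t = r·√(n−2)/√(1−r²) = -0.7719·√8 / √(1−0.595830) = -2.183263 / 0.635744 = -3.434

-3.434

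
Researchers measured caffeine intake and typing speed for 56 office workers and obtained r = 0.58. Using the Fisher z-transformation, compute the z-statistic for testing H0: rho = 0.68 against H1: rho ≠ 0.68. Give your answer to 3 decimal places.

-1.213

Fisher z: atanh(0.58) = 0.662463, atanh(0.68) = 0.829114
z = (z_r − z_0)·√(n−3) = (0.662463 − 0.829114)·√53 = -0.166651 · 7.280110 = -1.213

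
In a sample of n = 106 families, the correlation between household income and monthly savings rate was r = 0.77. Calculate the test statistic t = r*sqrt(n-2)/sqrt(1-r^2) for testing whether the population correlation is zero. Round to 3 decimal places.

t = r·√(n−2) / √(1−r²) with r = 0.77, n = 106
  = 0.77·√104 / √(1 − 0.5929)
  = 0.77·10.198039 / 0.638044
  = 7.852490 / 0.638044 = 12.307

12.307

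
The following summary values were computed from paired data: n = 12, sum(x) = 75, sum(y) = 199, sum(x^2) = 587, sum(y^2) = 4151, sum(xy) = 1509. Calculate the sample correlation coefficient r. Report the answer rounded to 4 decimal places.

0.8362

Numerator: nΣxy − (Σx)(Σy) = 12·1509 − (75)(199) = 3183
Denominator: √[(nΣx²−(Σx)²)(nΣy²−(Σy)²)]
  nΣx²−(Σx)² = 12·587 − 5625 = 1419;  nΣy²−(Σy)² = 12·4151 − 39601 = 10211
  √(1419·10211) = √14489409 = 3806.4956
r = 3183 / 3806.4956 = 0.8362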